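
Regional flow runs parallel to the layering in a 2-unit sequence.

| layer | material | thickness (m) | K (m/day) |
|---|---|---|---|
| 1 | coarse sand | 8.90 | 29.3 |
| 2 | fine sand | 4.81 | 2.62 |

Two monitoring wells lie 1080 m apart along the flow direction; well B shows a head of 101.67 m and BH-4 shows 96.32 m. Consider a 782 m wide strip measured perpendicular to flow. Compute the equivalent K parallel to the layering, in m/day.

Flow is parallel to layering, so each bed carries its own Darcy discharge and the transmissivities add.
Σ(K_i·b_i) = 29.3×8.90 + 2.62×4.81 = 273.4 m²/day.
Total thickness b = 13.71 m, so K_eq = Σ(K_i·b_i)/b = 19.94 m/day.

19.9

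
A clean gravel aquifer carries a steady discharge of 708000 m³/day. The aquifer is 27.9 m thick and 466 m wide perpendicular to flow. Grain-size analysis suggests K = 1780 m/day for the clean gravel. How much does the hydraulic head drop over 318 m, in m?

Cross-sectional area A = 466 × 27.9 = 13001 m².
From Q = K·A·i, i = Q / (K·A) = 708000 / (1780 × 13001) = 0.03059.
Head loss Δh = i · L = 0.03059 × 318 = 9.729 m.

9.73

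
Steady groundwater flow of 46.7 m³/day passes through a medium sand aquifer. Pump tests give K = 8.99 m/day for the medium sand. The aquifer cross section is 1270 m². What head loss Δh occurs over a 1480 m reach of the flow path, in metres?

6.05

From Q = K·A·i, i = Q / (K·A) = 46.7 / (8.990 × 1270) = 0.004090.
Head loss Δh = i · L = 0.004090 × 1480 = 6.054 m.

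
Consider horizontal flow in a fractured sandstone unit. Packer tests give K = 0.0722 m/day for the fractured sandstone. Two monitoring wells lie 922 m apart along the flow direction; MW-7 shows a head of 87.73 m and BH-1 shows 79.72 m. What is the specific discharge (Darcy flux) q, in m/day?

Hydraulic gradient i = (87.73 − 79.72) / 922 = 8.01 / 922 = 0.008688.
Specific discharge q = K · i = 0.07220 × 0.008688 = 0.0006272 m/day.

0.000627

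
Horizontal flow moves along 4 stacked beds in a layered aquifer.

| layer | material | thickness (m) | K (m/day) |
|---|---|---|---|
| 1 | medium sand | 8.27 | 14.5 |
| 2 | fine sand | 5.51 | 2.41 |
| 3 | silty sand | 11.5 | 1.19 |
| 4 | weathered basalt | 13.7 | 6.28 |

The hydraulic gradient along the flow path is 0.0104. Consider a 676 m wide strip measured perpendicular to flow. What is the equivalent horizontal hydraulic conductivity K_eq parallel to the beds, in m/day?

Flow is parallel to layering, so each bed carries its own Darcy discharge and the transmissivities add.
Σ(K_i·b_i) = 14.5×8.27 + 2.41×5.51 + 1.19×11.5 + 6.28×13.7 = 232.9 m²/day.
Total thickness b = 38.98 m, so K_eq = Σ(K_i·b_i)/b = 5.975 m/day.

5.98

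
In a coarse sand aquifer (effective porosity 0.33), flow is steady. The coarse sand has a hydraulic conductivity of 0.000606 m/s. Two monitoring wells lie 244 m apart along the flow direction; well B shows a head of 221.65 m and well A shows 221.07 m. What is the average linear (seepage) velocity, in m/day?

0.377

Convert K: 0.000606 m/s × 86400 = 52.36 m/day.
Hydraulic gradient i = (221.65 − 221.07) / 244 = 0.58 / 244 = 0.002377.
Darcy flux q = K · i = 52.36 × 0.002377 = 0.1245 m/day.
Seepage velocity v = q / n_e = 0.1245 / 0.33 = 0.3771 m/day.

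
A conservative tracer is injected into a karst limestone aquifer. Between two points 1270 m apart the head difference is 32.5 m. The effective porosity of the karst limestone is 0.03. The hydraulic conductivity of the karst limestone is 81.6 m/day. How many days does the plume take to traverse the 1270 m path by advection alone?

Hydraulic gradient i = Δh / L = 32.5 / 1270 = 0.02559.
Darcy flux q = K · i = 81.60 × 0.02559 = 2.088 m/day.
Seepage velocity v = q / n_e = 2.088 / 0.03 = 69.61 m/day.
Travel time t = L / v = 1270 / 69.61 = 18.25 days.

18.2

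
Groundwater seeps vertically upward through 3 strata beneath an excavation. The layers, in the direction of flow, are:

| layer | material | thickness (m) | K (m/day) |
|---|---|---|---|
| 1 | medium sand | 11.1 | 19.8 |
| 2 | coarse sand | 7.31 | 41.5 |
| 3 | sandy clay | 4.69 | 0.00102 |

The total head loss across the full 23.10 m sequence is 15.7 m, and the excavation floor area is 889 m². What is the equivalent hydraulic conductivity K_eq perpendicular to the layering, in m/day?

0.00502

Flow is perpendicular to layering, so the layers act in series and the equivalent K is the thickness-weighted harmonic mean.
Total thickness L = 11.1 + 7.31 + 4.69 = 23.10 m.
Σ(b_i/K_i) = 11.1/19.8 + 7.31/41.5 + 4.69/0.00102 = 4599 d.
K_eq = L / Σ(b_i/K_i) = 23.10 / 4599 = 0.005023 m/day.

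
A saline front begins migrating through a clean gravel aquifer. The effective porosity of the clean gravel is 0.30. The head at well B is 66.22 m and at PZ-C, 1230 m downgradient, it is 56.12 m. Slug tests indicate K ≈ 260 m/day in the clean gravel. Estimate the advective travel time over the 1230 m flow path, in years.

0.473

Hydraulic gradient i = (66.22 − 56.12) / 1230 = 10.1 / 1230 = 0.008211.
Darcy flux q = K · i = 260.0 × 0.008211 = 2.135 m/day.
Seepage velocity v = q / n_e = 2.135 / 0.30 = 7.117 m/day.
Travel time t = L / v = 1230 / 7.117 = 172.8 days = 0.4732 years.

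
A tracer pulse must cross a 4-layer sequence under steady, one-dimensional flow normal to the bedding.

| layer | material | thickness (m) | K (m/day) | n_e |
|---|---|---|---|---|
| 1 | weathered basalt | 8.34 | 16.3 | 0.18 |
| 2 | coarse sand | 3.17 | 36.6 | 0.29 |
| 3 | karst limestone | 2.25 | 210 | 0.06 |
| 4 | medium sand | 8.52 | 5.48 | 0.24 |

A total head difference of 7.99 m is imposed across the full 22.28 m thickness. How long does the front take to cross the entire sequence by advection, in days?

With flow normal to the layers, continuity requires the same specific discharge q through every layer.
Σ(b_i/K_i) = 8.34/16.3 + 3.17/36.6 + 2.25/210 + 8.52/5.48 = 2.164 d.
q = Δh / Σ(b_i/K_i) = 7.99 / 2.164 = 3.693 m/day.
In each layer the seepage velocity is v_i = q/n_i, so the layer transit time is t_i = b_i·n_i / q:
  layer 1 (weathered basalt): t_1 = 8.34 × 0.18 / 3.693 = 0.4065 d
  layer 2 (coarse sand): t_2 = 3.17 × 0.29 / 3.693 = 0.2490 d
  layer 3 (karst limestone): t_3 = 2.25 × 0.06 / 3.693 = 0.03656 d
  layer 4 (medium sand): t_4 = 8.52 × 0.24 / 3.693 = 0.5537 d
Total t = Σ t_i = 1.246 days.

1.25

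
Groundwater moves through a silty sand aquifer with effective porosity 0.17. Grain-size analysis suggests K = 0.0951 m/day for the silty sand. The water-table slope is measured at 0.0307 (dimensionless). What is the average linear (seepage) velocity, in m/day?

Hydraulic gradient i = 0.0307.
Darcy flux q = K · i = 0.09510 × 0.03070 = 0.002920 m/day.
Seepage velocity v = q / n_e = 0.002920 / 0.17 = 0.01717 m/day.

0.0172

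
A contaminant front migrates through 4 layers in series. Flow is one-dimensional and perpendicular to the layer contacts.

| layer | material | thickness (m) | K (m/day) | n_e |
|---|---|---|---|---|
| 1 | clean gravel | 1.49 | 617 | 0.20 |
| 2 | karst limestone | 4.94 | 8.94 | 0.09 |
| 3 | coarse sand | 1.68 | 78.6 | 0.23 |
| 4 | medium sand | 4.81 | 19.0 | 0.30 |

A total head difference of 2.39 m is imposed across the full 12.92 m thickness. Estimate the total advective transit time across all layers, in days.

0.893

With flow normal to the layers, continuity requires the same specific discharge q through every layer.
Σ(b_i/K_i) = 1.49/617 + 4.94/8.94 + 1.68/78.6 + 4.81/19.0 = 0.8295 d.
q = Δh / Σ(b_i/K_i) = 2.39 / 0.8295 = 2.881 m/day.
In each layer the seepage velocity is v_i = q/n_i, so the layer transit time is t_i = b_i·n_i / q:
  layer 1 (clean gravel): t_1 = 1.49 × 0.20 / 2.881 = 0.1034 d
  layer 2 (karst limestone): t_2 = 4.94 × 0.09 / 2.881 = 0.1543 d
  layer 3 (coarse sand): t_3 = 1.68 × 0.23 / 2.881 = 0.1341 d
  layer 4 (medium sand): t_4 = 4.81 × 0.30 / 2.881 = 0.5008 d
Total t = Σ t_i = 0.8927 days.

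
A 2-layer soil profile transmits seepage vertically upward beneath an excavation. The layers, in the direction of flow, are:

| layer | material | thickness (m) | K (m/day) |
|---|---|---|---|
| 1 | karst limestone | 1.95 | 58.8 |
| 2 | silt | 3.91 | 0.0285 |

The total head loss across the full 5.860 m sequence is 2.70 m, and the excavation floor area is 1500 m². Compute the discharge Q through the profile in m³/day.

29.5

Flow is perpendicular to layering, so the layers act in series and the equivalent K is the thickness-weighted harmonic mean.
Total thickness L = 1.95 + 3.91 = 5.860 m.
Σ(b_i/K_i) = 1.95/58.8 + 3.91/0.0285 = 137.2 d.
K_eq = L / Σ(b_i/K_i) = 5.860 / 137.2 = 0.04270 m/day.
Q = K_eq · A · (Δh/L) = 0.04270 × 1500 × (2.70/5.860) = 29.51 m³/day.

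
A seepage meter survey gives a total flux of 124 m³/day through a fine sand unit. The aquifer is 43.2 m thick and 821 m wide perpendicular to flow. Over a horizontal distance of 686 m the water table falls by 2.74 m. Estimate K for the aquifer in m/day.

0.875

Cross-sectional area A = 821 × 43.2 = 35467 m².
Hydraulic gradient i = Δh / L = 2.74 / 686 = 0.003994.
From Q = K·A·i, K = Q / (A·i) = 124 / (35467 × 0.003994) = 0.8753 m/day.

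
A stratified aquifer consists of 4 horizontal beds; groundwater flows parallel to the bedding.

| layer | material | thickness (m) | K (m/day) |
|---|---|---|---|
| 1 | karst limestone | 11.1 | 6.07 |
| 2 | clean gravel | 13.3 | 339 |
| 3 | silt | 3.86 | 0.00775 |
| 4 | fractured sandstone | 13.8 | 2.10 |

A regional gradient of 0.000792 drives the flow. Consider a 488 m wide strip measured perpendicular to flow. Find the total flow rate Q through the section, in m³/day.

Flow is parallel to layering, so each bed carries its own Darcy discharge and the transmissivities add.
Σ(K_i·b_i) = 6.07×11.1 + 339×13.3 + 0.00775×3.86 + 2.10×13.8 = 4605 m²/day.
Hydraulic gradient i = 0.000792.
Q = Σ(K_i·b_i) · W · i = 4605 × 488 × 0.0007920 = 1780 m³/day.

1780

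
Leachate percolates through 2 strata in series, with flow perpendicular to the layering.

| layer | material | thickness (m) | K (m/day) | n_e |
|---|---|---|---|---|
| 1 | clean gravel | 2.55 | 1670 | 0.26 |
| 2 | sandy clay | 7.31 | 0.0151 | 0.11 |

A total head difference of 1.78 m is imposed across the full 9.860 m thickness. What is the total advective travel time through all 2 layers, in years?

With flow normal to the layers, continuity requires the same specific discharge q through every layer.
Σ(b_i/K_i) = 2.55/1670 + 7.31/0.0151 = 484.1 d.
q = Δh / Σ(b_i/K_i) = 1.78 / 484.1 = 0.003677 m/day.
In each layer the seepage velocity is v_i = q/n_i, so the layer transit time is t_i = b_i·n_i / q:
  layer 1 (clean gravel): t_1 = 2.55 × 0.26 / 0.003677 = 180.3 d
  layer 2 (sandy clay): t_2 = 7.31 × 0.11 / 0.003677 = 218.7 d
Total t = Σ t_i = 399.0 days = 1.092 years.

1.09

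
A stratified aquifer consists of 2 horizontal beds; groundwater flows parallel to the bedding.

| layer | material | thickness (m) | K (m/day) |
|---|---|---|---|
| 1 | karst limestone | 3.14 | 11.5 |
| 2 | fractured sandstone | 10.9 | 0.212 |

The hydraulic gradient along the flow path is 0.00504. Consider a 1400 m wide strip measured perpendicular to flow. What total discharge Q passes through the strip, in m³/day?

Flow is parallel to layering, so each bed carries its own Darcy discharge and the transmissivities add.
Σ(K_i·b_i) = 11.5×3.14 + 0.212×10.9 = 38.42 m²/day.
Hydraulic gradient i = 0.00504.
Q = Σ(K_i·b_i) · W · i = 38.42 × 1400 × 0.005040 = 271.1 m³/day.

271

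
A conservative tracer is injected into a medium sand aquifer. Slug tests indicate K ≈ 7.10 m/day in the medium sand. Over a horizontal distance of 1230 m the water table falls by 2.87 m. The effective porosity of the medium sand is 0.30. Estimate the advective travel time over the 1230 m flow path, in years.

Hydraulic gradient i = Δh / L = 2.87 / 1230 = 0.002333.
Darcy flux q = K · i = 7.100 × 0.002333 = 0.01657 m/day.
Seepage velocity v = q / n_e = 0.01657 / 0.30 = 0.05522 m/day.
Travel time t = L / v = 1230 / 0.05522 = 22274 days = 60.98 years.

61.0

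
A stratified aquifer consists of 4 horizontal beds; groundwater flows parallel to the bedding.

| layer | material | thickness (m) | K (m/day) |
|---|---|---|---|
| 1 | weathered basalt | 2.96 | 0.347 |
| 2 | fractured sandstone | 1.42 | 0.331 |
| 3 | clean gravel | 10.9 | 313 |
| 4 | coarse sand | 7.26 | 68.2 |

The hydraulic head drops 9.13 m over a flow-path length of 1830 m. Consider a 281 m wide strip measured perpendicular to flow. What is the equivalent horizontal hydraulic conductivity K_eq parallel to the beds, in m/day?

Flow is parallel to layering, so each bed carries its own Darcy discharge and the transmissivities add.
Σ(K_i·b_i) = 0.347×2.96 + 0.331×1.42 + 313×10.9 + 68.2×7.26 = 3908 m²/day.
Total thickness b = 22.54 m, so K_eq = Σ(K_i·b_i)/b = 173.4 m/day.

173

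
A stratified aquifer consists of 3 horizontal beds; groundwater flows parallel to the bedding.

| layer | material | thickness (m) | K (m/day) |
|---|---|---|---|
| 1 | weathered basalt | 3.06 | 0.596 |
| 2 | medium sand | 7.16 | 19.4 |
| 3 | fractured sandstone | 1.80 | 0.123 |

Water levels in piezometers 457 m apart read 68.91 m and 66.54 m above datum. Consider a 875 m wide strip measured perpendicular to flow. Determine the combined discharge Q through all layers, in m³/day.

Flow is parallel to layering, so each bed carries its own Darcy discharge and the transmissivities add.
Σ(K_i·b_i) = 0.596×3.06 + 19.4×7.16 + 0.123×1.80 = 140.9 m²/day.
Hydraulic gradient i = (68.91 − 66.54) / 457 = 2.37 / 457 = 0.005186.
Q = Σ(K_i·b_i) · W · i = 140.9 × 875 × 0.005186 = 639.6 m³/day.

640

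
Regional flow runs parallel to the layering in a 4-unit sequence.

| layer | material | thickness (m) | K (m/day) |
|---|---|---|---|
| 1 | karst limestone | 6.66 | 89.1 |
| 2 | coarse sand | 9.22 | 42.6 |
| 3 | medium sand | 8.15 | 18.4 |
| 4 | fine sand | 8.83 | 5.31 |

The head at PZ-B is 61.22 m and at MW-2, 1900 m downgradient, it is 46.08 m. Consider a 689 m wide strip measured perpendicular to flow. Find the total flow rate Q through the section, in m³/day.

Flow is parallel to layering, so each bed carries its own Darcy discharge and the transmissivities add.
Σ(K_i·b_i) = 89.1×6.66 + 42.6×9.22 + 18.4×8.15 + 5.31×8.83 = 1183 m²/day.
Hydraulic gradient i = (61.22 − 46.08) / 1900 = 15.14 / 1900 = 0.007968.
Q = Σ(K_i·b_i) · W · i = 1183 × 689 × 0.007968 = 6495 m³/day.

6500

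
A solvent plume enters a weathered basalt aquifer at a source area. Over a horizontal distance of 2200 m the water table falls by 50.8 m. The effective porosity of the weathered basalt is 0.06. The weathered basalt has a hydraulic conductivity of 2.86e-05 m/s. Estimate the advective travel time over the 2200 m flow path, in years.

6.33

Convert K: 2.86e-05 m/s × 86400 = 2.471 m/day.
Hydraulic gradient i = Δh / L = 50.8 / 2200 = 0.02309.
Darcy flux q = K · i = 2.471 × 0.02309 = 0.05706 m/day.
Seepage velocity v = q / n_e = 0.05706 / 0.06 = 0.9510 m/day.
Travel time t = L / v = 2200 / 0.9510 = 2313 days = 6.334 years.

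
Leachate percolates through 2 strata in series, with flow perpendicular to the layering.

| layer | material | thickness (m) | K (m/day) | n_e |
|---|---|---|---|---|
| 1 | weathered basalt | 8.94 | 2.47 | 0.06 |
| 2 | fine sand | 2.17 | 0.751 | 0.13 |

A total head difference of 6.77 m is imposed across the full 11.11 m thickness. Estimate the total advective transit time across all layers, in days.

With flow normal to the layers, continuity requires the same specific discharge q through every layer.
Σ(b_i/K_i) = 8.94/2.47 + 2.17/0.751 = 6.509 d.
q = Δh / Σ(b_i/K_i) = 6.77 / 6.509 = 1.040 m/day.
In each layer the seepage velocity is v_i = q/n_i, so the layer transit time is t_i = b_i·n_i / q:
  layer 1 (weathered basalt): t_1 = 8.94 × 0.06 / 1.040 = 0.5157 d
  layer 2 (fine sand): t_2 = 2.17 × 0.13 / 1.040 = 0.2712 d
Total t = Σ t_i = 0.7869 days.

0.787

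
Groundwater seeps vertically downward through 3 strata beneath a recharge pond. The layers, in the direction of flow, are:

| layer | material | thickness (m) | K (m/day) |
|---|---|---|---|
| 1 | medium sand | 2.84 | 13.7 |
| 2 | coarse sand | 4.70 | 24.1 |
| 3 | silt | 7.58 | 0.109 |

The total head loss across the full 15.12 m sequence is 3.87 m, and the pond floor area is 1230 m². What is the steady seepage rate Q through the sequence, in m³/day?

Flow is perpendicular to layering, so the layers act in series and the equivalent K is the thickness-weighted harmonic mean.
Total thickness L = 2.84 + 4.70 + 7.58 = 15.12 m.
Σ(b_i/K_i) = 2.84/13.7 + 4.70/24.1 + 7.58/0.109 = 69.94 d.
K_eq = L / Σ(b_i/K_i) = 15.12 / 69.94 = 0.2162 m/day.
Q = K_eq · A · (Δh/L) = 0.2162 × 1230 × (3.87/15.12) = 68.06 m³/day.

68.1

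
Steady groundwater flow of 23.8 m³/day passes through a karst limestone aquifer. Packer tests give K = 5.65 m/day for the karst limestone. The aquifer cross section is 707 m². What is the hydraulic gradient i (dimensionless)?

From Q = K·A·i, i = Q / (K·A) = 23.8 / (5.650 × 707.0) = 0.005958.

0.00596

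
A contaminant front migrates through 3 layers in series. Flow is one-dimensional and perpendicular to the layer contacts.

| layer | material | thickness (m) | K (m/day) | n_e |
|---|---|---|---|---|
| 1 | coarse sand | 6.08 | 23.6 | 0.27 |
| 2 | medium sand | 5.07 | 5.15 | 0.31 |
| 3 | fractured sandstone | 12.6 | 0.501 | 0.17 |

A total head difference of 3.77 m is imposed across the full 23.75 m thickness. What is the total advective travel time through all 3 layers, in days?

37.5

With flow normal to the layers, continuity requires the same specific discharge q through every layer.
Σ(b_i/K_i) = 6.08/23.6 + 5.07/5.15 + 12.6/0.501 = 26.39 d.
q = Δh / Σ(b_i/K_i) = 3.77 / 26.39 = 0.1428 m/day.
In each layer the seepage velocity is v_i = q/n_i, so the layer transit time is t_i = b_i·n_i / q:
  layer 1 (coarse sand): t_1 = 6.08 × 0.27 / 0.1428 = 11.49 d
  layer 2 (medium sand): t_2 = 5.07 × 0.31 / 0.1428 = 11.00 d
  layer 3 (fractured sandstone): t_3 = 12.6 × 0.17 / 0.1428 = 15.00 d
Total t = Σ t_i = 37.49 days.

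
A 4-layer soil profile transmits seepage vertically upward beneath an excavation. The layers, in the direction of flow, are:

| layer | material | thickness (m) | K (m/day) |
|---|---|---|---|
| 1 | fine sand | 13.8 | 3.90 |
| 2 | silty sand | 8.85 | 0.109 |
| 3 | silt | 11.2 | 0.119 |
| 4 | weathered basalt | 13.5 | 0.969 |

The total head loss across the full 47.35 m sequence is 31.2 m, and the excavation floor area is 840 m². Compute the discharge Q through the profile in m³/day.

136

Flow is perpendicular to layering, so the layers act in series and the equivalent K is the thickness-weighted harmonic mean.
Total thickness L = 13.8 + 8.85 + 11.2 + 13.5 = 47.35 m.
Σ(b_i/K_i) = 13.8/3.90 + 8.85/0.109 + 11.2/0.119 + 13.5/0.969 = 192.8 d.
K_eq = L / Σ(b_i/K_i) = 47.35 / 192.8 = 0.2456 m/day.
Q = K_eq · A · (Δh/L) = 0.2456 × 840 × (31.2/47.35) = 135.9 m³/day.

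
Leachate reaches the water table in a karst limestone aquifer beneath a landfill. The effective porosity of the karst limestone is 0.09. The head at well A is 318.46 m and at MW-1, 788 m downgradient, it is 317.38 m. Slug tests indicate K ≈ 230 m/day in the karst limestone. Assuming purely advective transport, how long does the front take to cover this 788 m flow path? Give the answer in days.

Hydraulic gradient i = (318.46 − 317.38) / 788 = 1.08 / 788 = 0.001371.
Darcy flux q = K · i = 230.0 × 0.001371 = 0.3152 m/day.
Seepage velocity v = q / n_e = 0.3152 / 0.09 = 3.503 m/day.
Travel time t = L / v = 788 / 3.503 = 225.0 days.

225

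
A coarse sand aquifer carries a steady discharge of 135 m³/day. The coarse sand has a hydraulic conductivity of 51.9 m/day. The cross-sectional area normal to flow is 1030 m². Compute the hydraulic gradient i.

0.00253

From Q = K·A·i, i = Q / (K·A) = 135 / (51.90 × 1030) = 0.002525.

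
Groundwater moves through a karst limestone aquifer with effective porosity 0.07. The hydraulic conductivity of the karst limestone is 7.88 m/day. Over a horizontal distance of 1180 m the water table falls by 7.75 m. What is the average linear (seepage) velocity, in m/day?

Hydraulic gradient i = Δh / L = 7.75 / 1180 = 0.006568.
Darcy flux q = K · i = 7.880 × 0.006568 = 0.05175 m/day.
Seepage velocity v = q / n_e = 0.05175 / 0.07 = 0.7393 m/day.

0.739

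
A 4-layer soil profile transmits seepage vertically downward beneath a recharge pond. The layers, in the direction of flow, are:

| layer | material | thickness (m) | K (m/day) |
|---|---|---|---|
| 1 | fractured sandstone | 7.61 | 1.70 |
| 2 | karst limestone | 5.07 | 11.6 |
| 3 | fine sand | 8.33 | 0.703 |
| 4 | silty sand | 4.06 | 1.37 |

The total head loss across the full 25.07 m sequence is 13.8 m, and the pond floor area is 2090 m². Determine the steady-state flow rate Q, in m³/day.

Flow is perpendicular to layering, so the layers act in series and the equivalent K is the thickness-weighted harmonic mean.
Total thickness L = 7.61 + 5.07 + 8.33 + 4.06 = 25.07 m.
Σ(b_i/K_i) = 7.61/1.70 + 5.07/11.6 + 8.33/0.703 + 4.06/1.37 = 19.73 d.
K_eq = L / Σ(b_i/K_i) = 25.07 / 19.73 = 1.271 m/day.
Q = K_eq · A · (Δh/L) = 1.271 × 2090 × (13.8/25.07) = 1462 m³/day.

1460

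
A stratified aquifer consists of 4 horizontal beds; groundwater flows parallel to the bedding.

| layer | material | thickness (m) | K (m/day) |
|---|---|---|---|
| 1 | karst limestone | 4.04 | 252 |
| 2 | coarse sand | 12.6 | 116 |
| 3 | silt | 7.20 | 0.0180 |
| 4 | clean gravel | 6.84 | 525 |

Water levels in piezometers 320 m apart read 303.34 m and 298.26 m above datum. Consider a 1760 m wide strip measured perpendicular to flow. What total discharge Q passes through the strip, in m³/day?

170000

Flow is parallel to layering, so each bed carries its own Darcy discharge and the transmissivities add.
Σ(K_i·b_i) = 252×4.04 + 116×12.6 + 0.0180×7.20 + 525×6.84 = 6071 m²/day.
Hydraulic gradient i = (303.34 − 298.26) / 320 = 5.08 / 320 = 0.01588.
Q = Σ(K_i·b_i) · W · i = 6071 × 1760 × 0.01588 = 1.696e+05 m³/day.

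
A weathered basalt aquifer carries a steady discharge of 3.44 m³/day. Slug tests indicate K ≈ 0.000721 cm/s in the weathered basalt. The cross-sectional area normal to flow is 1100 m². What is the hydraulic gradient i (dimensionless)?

Convert K: 0.000721 cm/s × 864 = 0.6229 m/day.
From Q = K·A·i, i = Q / (K·A) = 3.44 / (0.6229 × 1100) = 0.005020.

0.00502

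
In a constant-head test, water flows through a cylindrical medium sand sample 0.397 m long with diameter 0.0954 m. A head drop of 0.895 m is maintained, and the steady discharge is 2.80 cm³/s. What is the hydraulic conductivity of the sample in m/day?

Cross-sectional area A = π·(d/2)² = π × (0.0954/2)² = 0.007148 m².
Convert discharge: 2.80 cm³/s = 2.800e-06 m³/s.
Darcy's law rearranged: K = Q·L / (A·Δh) = 2.800e-06 × 0.397 / (0.007148 × 0.895) = 0.0001738 m/s = 15.01 m/day.

15.0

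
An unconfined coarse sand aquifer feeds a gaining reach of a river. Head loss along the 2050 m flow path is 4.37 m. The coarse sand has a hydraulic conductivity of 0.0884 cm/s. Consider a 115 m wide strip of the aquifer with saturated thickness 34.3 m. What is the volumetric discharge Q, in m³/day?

642

Convert K: 0.0884 cm/s × 864 = 76.38 m/day.
Cross-sectional area A = 115 × 34.3 = 3944 m².
Hydraulic gradient i = Δh / L = 4.37 / 2050 = 0.002132.
Darcy's law: Q = K · A · i = 76.38 × 3944 × 0.002132 = 642.2 m³/day.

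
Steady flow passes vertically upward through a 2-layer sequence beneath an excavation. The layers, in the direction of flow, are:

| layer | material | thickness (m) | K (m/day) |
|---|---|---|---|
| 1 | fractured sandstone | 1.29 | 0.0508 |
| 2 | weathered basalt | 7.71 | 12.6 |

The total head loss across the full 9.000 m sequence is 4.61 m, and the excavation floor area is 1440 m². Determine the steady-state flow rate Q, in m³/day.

Flow is perpendicular to layering, so the layers act in series and the equivalent K is the thickness-weighted harmonic mean.
Total thickness L = 1.29 + 7.71 = 9.000 m.
Σ(b_i/K_i) = 1.29/0.0508 + 7.71/12.6 = 26.01 d.
K_eq = L / Σ(b_i/K_i) = 9.000 / 26.01 = 0.3461 m/day.
Q = K_eq · A · (Δh/L) = 0.3461 × 1440 × (4.61/9.000) = 255.3 m³/day.

255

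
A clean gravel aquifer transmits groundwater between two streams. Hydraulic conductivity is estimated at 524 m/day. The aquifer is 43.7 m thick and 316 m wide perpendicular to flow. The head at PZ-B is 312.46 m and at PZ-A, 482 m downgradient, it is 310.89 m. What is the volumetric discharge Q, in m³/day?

Cross-sectional area A = 316 × 43.7 = 13809 m².
Hydraulic gradient i = (312.46 − 310.89) / 482 = 1.57 / 482 = 0.003257.
Darcy's law: Q = K · A · i = 524.0 × 13809 × 0.003257 = 23570 m³/day.

23600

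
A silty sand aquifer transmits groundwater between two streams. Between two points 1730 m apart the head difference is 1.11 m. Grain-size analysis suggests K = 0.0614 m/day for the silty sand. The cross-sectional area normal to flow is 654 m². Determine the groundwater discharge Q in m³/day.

0.0258

Hydraulic gradient i = Δh / L = 1.11 / 1730 = 0.0006416.
Darcy's law: Q = K · A · i = 0.06140 × 654.0 × 0.0006416 = 0.02576 m³/day.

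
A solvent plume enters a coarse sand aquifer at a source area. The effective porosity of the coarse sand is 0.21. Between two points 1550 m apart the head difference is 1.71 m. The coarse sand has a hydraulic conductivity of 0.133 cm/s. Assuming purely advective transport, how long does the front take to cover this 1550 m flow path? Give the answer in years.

Convert K: 0.133 cm/s × 864 = 114.9 m/day.
Hydraulic gradient i = Δh / L = 1.71 / 1550 = 0.001103.
Darcy flux q = K · i = 114.9 × 0.001103 = 0.1268 m/day.
Seepage velocity v = q / n_e = 0.1268 / 0.21 = 0.6037 m/day.
Travel time t = L / v = 1550 / 0.6037 = 2568 days = 7.030 years.

7.03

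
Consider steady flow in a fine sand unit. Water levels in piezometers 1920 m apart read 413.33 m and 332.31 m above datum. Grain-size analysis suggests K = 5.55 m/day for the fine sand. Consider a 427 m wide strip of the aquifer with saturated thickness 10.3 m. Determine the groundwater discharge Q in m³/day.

Cross-sectional area A = 427 × 10.3 = 4398 m².
Hydraulic gradient i = (413.33 − 332.31) / 1920 = 81.02 / 1920 = 0.04220.
Darcy's law: Q = K · A · i = 5.550 × 4398 × 0.04220 = 1030 m³/day.

1030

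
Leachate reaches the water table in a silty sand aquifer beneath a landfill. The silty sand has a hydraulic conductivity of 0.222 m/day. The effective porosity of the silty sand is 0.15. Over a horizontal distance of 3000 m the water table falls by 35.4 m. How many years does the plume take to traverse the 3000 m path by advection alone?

Hydraulic gradient i = Δh / L = 35.4 / 3000 = 0.01180.
Darcy flux q = K · i = 0.2220 × 0.01180 = 0.002620 m/day.
Seepage velocity v = q / n_e = 0.002620 / 0.15 = 0.01746 m/day.
Travel time t = L / v = 3000 / 0.01746 = 1.718e+05 days = 470.3 years.

470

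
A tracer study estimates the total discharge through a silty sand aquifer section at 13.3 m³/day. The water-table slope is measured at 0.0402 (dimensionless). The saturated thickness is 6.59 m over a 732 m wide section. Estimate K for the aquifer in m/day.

Cross-sectional area A = 732 × 6.59 = 4824 m².
Hydraulic gradient i = 0.0402.
From Q = K·A·i, K = Q / (A·i) = 13.3 / (4824 × 0.04020) = 0.06858 m/day.

0.0686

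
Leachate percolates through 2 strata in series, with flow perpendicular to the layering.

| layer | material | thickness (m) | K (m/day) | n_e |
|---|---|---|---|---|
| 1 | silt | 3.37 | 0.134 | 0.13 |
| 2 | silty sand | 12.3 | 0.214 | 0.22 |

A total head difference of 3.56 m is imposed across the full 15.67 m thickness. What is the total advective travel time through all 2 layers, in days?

73.0

With flow normal to the layers, continuity requires the same specific discharge q through every layer.
Σ(b_i/K_i) = 3.37/0.134 + 12.3/0.214 = 82.63 d.
q = Δh / Σ(b_i/K_i) = 3.56 / 82.63 = 0.04309 m/day.
In each layer the seepage velocity is v_i = q/n_i, so the layer transit time is t_i = b_i·n_i / q:
  layer 1 (silt): t_1 = 3.37 × 0.13 / 0.04309 = 10.17 d
  layer 2 (silty sand): t_2 = 12.3 × 0.22 / 0.04309 = 62.80 d
Total t = Σ t_i = 72.97 days.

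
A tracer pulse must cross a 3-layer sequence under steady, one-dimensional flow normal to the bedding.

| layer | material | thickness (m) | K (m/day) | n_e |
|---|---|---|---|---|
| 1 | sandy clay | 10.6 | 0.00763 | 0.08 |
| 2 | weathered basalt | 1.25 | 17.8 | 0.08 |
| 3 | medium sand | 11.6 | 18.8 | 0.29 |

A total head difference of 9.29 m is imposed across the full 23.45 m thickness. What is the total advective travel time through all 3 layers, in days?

645

With flow normal to the layers, continuity requires the same specific discharge q through every layer.
Σ(b_i/K_i) = 10.6/0.00763 + 1.25/17.8 + 11.6/18.8 = 1390 d.
q = Δh / Σ(b_i/K_i) = 9.29 / 1390 = 0.006684 m/day.
In each layer the seepage velocity is v_i = q/n_i, so the layer transit time is t_i = b_i·n_i / q:
  layer 1 (sandy clay): t_1 = 10.6 × 0.08 / 0.006684 = 126.9 d
  layer 2 (weathered basalt): t_2 = 1.25 × 0.08 / 0.006684 = 14.96 d
  layer 3 (medium sand): t_3 = 11.6 × 0.29 / 0.006684 = 503.3 d
Total t = Σ t_i = 645.1 days.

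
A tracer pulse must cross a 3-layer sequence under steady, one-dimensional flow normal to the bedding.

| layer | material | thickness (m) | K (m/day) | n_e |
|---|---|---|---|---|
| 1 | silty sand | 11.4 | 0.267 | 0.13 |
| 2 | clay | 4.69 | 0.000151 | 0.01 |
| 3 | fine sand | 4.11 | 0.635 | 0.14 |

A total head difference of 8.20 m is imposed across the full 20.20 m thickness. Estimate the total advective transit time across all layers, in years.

21.9

With flow normal to the layers, continuity requires the same specific discharge q through every layer.
Σ(b_i/K_i) = 11.4/0.267 + 4.69/0.000151 + 4.11/0.635 = 31109 d.
q = Δh / Σ(b_i/K_i) = 8.20 / 31109 = 0.0002636 m/day.
In each layer the seepage velocity is v_i = q/n_i, so the layer transit time is t_i = b_i·n_i / q:
  layer 1 (silty sand): t_1 = 11.4 × 0.13 / 0.0002636 = 5622 d
  layer 2 (clay): t_2 = 4.69 × 0.01 / 0.0002636 = 177.9 d
  layer 3 (fine sand): t_3 = 4.11 × 0.14 / 0.0002636 = 2183 d
Total t = Σ t_i = 7983 days = 21.86 years.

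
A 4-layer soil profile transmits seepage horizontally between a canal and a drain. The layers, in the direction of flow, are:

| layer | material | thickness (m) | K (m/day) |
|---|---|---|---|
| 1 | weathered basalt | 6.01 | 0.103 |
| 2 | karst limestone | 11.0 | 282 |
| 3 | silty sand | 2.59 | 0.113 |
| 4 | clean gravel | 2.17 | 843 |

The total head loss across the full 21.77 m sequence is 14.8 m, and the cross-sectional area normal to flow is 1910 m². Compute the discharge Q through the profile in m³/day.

348

Flow is perpendicular to layering, so the layers act in series and the equivalent K is the thickness-weighted harmonic mean.
Total thickness L = 6.01 + 11.0 + 2.59 + 2.17 = 21.77 m.
Σ(b_i/K_i) = 6.01/0.103 + 11.0/282 + 2.59/0.113 + 2.17/843 = 81.31 d.
K_eq = L / Σ(b_i/K_i) = 21.77 / 81.31 = 0.2677 m/day.
Q = K_eq · A · (Δh/L) = 0.2677 × 1910 × (14.8/21.77) = 347.7 m³/day.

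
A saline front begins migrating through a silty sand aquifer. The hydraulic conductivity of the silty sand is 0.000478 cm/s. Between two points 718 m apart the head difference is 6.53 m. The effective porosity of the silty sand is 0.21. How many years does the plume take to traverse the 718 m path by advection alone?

Convert K: 0.000478 cm/s × 864 = 0.4130 m/day.
Hydraulic gradient i = Δh / L = 6.53 / 718 = 0.009095.
Darcy flux q = K · i = 0.4130 × 0.009095 = 0.003756 m/day.
Seepage velocity v = q / n_e = 0.003756 / 0.21 = 0.01789 m/day.
Travel time t = L / v = 718 / 0.01789 = 40143 days = 109.9 years.

110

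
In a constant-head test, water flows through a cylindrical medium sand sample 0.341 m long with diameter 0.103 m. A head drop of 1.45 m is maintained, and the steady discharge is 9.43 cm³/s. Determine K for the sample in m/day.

Cross-sectional area A = π·(d/2)² = π × (0.103/2)² = 0.008332 m².
Convert discharge: 9.43 cm³/s = 9.430e-06 m³/s.
Darcy's law rearranged: K = Q·L / (A·Δh) = 9.430e-06 × 0.341 / (0.008332 × 1.45) = 0.0002662 m/s = 23.00 m/day.

23.0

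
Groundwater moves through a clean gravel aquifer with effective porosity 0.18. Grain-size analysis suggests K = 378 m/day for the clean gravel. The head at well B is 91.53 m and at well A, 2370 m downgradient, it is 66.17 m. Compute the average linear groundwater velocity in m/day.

22.5

Hydraulic gradient i = (91.53 − 66.17) / 2370 = 25.36 / 2370 = 0.01070.
Darcy flux q = K · i = 378.0 × 0.01070 = 4.045 m/day.
Seepage velocity v = q / n_e = 4.045 / 0.18 = 22.47 m/day.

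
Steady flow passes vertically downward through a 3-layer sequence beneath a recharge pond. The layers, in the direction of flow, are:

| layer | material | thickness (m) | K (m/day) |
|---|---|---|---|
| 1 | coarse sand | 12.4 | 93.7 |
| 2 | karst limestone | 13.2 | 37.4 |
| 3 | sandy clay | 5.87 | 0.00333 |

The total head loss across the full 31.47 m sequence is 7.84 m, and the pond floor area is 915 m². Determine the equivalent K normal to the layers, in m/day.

Flow is perpendicular to layering, so the layers act in series and the equivalent K is the thickness-weighted harmonic mean.
Total thickness L = 12.4 + 13.2 + 5.87 = 31.47 m.
Σ(b_i/K_i) = 12.4/93.7 + 13.2/37.4 + 5.87/0.00333 = 1763 d.
K_eq = L / Σ(b_i/K_i) = 31.47 / 1763 = 0.01785 m/day.

0.0178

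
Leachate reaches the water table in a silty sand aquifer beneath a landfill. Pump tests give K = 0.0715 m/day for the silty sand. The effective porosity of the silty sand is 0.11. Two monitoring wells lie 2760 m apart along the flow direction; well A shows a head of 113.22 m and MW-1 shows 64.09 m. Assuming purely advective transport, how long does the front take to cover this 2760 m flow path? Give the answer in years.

Hydraulic gradient i = (113.22 − 64.09) / 2760 = 49.13 / 2760 = 0.01780.
Darcy flux q = K · i = 0.07150 × 0.01780 = 0.001273 m/day.
Seepage velocity v = q / n_e = 0.001273 / 0.11 = 0.01157 m/day.
Travel time t = L / v = 2760 / 0.01157 = 2.385e+05 days = 653.1 years.

653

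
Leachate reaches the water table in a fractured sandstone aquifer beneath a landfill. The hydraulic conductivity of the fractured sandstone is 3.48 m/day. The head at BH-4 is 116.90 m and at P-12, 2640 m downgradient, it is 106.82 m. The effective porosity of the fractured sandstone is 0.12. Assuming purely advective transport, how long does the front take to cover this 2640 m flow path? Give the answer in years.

65.3

Hydraulic gradient i = (116.90 − 106.82) / 2640 = 10.08 / 2640 = 0.003818.
Darcy flux q = K · i = 3.480 × 0.003818 = 0.01329 m/day.
Seepage velocity v = q / n_e = 0.01329 / 0.12 = 0.1107 m/day.
Travel time t = L / v = 2640 / 0.1107 = 23842 days = 65.28 years.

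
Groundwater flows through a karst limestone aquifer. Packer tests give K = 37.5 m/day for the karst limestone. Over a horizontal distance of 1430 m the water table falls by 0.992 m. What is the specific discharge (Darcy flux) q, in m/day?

0.0260

Hydraulic gradient i = Δh / L = 0.992 / 1430 = 0.0006937.
Specific discharge q = K · i = 37.50 × 0.0006937 = 0.02601 m/day.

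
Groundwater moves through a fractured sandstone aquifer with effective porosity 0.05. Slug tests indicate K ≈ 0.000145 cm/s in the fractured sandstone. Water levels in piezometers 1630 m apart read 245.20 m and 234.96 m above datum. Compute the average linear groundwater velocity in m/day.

0.0157

Convert K: 0.000145 cm/s × 864 = 0.1253 m/day.
Hydraulic gradient i = (245.20 − 234.96) / 1630 = 10.24 / 1630 = 0.006282.
Darcy flux q = K · i = 0.1253 × 0.006282 = 0.0007870 m/day.
Seepage velocity v = q / n_e = 0.0007870 / 0.05 = 0.01574 m/day.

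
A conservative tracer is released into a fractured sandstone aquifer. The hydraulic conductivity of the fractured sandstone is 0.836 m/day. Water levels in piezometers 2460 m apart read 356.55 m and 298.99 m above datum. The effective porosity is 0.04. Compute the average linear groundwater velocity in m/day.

Hydraulic gradient i = (356.55 − 298.99) / 2460 = 57.56 / 2460 = 0.02340.
Darcy flux q = K · i = 0.8360 × 0.02340 = 0.01956 m/day.
Seepage velocity v = q / n_e = 0.01956 / 0.04 = 0.4890 m/day.

0.489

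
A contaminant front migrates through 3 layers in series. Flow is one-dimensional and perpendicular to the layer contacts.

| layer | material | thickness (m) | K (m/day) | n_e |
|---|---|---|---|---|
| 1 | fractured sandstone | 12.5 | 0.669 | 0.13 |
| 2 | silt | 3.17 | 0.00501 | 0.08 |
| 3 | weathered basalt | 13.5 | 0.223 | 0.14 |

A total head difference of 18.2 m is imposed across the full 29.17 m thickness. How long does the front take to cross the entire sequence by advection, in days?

147

With flow normal to the layers, continuity requires the same specific discharge q through every layer.
Σ(b_i/K_i) = 12.5/0.669 + 3.17/0.00501 + 13.5/0.223 = 712.0 d.
q = Δh / Σ(b_i/K_i) = 18.2 / 712.0 = 0.02556 m/day.
In each layer the seepage velocity is v_i = q/n_i, so the layer transit time is t_i = b_i·n_i / q:
  layer 1 (fractured sandstone): t_1 = 12.5 × 0.13 / 0.02556 = 63.57 d
  layer 2 (silt): t_2 = 3.17 × 0.08 / 0.02556 = 9.920 d
  layer 3 (weathered basalt): t_3 = 13.5 × 0.14 / 0.02556 = 73.93 d
Total t = Σ t_i = 147.4 days.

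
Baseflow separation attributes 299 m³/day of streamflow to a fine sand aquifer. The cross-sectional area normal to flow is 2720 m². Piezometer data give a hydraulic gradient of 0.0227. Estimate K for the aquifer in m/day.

Hydraulic gradient i = 0.0227.
From Q = K·A·i, K = Q / (A·i) = 299 / (2720 × 0.02270) = 4.843 m/day.

4.84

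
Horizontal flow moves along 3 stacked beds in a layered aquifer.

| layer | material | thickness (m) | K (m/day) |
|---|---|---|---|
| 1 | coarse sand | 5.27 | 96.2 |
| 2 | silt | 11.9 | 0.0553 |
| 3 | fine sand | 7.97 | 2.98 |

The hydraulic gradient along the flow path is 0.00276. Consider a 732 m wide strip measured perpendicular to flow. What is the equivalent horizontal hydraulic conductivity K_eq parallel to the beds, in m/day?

21.1

Flow is parallel to layering, so each bed carries its own Darcy discharge and the transmissivities add.
Σ(K_i·b_i) = 96.2×5.27 + 0.0553×11.9 + 2.98×7.97 = 531.4 m²/day.
Total thickness b = 25.14 m, so K_eq = Σ(K_i·b_i)/b = 21.14 m/day.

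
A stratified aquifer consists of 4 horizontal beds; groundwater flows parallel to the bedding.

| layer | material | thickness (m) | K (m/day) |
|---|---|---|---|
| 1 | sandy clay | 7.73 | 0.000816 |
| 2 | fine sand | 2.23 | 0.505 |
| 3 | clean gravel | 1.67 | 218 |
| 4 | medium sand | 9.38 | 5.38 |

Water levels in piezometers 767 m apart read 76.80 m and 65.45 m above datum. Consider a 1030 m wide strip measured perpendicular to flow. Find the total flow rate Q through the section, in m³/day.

Flow is parallel to layering, so each bed carries its own Darcy discharge and the transmissivities add.
Σ(K_i·b_i) = 0.000816×7.73 + 0.505×2.23 + 218×1.67 + 5.38×9.38 = 415.7 m²/day.
Hydraulic gradient i = (76.80 − 65.45) / 767 = 11.35 / 767 = 0.01480.
Q = Σ(K_i·b_i) · W · i = 415.7 × 1030 × 0.01480 = 6335 m³/day.

6340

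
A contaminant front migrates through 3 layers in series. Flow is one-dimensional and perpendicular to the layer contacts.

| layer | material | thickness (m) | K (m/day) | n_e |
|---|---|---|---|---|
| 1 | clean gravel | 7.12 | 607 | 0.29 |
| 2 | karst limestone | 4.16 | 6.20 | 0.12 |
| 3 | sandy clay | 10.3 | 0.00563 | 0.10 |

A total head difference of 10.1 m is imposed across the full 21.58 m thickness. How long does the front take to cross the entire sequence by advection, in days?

651

With flow normal to the layers, continuity requires the same specific discharge q through every layer.
Σ(b_i/K_i) = 7.12/607 + 4.16/6.20 + 10.3/0.00563 = 1830 d.
q = Δh / Σ(b_i/K_i) = 10.1 / 1830 = 0.005519 m/day.
In each layer the seepage velocity is v_i = q/n_i, so the layer transit time is t_i = b_i·n_i / q:
  layer 1 (clean gravel): t_1 = 7.12 × 0.29 / 0.005519 = 374.2 d
  layer 2 (karst limestone): t_2 = 4.16 × 0.12 / 0.005519 = 90.46 d
  layer 3 (sandy clay): t_3 = 10.3 × 0.10 / 0.005519 = 186.6 d
Total t = Σ t_i = 651.2 days.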